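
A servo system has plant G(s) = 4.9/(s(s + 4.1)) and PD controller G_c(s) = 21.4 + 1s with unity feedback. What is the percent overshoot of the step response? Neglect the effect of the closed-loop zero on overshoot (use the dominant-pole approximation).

21.5%

Forward path: (21.4 + 1s)·4.9/(s(s+4.1)). The closed-loop characteristic equation is s² + (4.1 + 4.9·1)s + 4.9·21.4 = 0.
That is s² + 9s + 104.9 = 0, so ω_n = 10.24 rad/s and ζ = 9/(2·10.24) = 0.4394.
%OS = 100·exp(−πζ/√(1−ζ²)) = 21.5%.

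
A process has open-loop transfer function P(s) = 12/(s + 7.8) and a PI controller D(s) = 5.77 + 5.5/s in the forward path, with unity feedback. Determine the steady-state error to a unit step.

The open loop D(s)P(s) has a pole at the origin (type 1), so the static position error constant is infinite and e_ss = 1/(1+∞) = 0.

0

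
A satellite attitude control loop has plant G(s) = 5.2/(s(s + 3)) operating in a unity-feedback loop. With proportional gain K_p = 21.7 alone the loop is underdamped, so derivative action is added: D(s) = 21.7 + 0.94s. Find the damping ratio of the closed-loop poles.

ζ = 0.371

Forward path: (21.7 + 0.94s)·5.2/(s(s+3)). The closed-loop characteristic equation is s² + (3 + 5.2·0.94)s + 5.2·21.7 = 0.
That is s² + 7.888s + 112.8 = 0, so ω_n = 10.62 rad/s and ζ = 7.888/(2·10.62) = 0.3713.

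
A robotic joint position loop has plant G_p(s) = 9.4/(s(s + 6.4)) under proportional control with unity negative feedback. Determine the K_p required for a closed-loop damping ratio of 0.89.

K_p = 1.38

Closed-loop characteristic equation: s² + 6.4s + K_p·9.4 = 0.
So ω_n = √(9.4K_p) and 2ζω_n = 6.4, giving ζ = 6.4/(2√(9.4K_p)).
Setting ζ = 0.89: √(9.4K_p) = 6.4/(2·0.89) = 3.596, so K_p = 12.93/9.4 = 1.38.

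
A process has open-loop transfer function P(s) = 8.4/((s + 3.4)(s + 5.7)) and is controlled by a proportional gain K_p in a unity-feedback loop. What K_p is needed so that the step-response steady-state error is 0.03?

K_p = 74.6

For a type-0 loop with proportional control, e_ss = 1/(1 + K_p·P(0)).
P(0) = 0.4334. Require 1/(1 + K_p·0.4334) = 0.03, so 1 + 0.4334·K_p = 33.33.
K_p = (33.33 − 1)/0.4334 = 74.6.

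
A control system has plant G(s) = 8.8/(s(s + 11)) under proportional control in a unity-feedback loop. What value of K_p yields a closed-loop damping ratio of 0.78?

K_p = 5.65

Closed-loop characteristic equation: s² + 11s + K_p·8.8 = 0.
So ω_n = √(8.8K_p) and 2ζω_n = 11, giving ζ = 11/(2√(8.8K_p)).
Setting ζ = 0.78: √(8.8K_p) = 11/(2·0.78) = 7.051, so K_p = 49.72/8.8 = 5.65.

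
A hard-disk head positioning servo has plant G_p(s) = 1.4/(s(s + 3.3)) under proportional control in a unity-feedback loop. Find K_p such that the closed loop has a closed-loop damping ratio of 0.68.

K_p = 4.21

Closed-loop characteristic equation: s² + 3.3s + K_p·1.4 = 0.
So ω_n = √(1.4K_p) and 2ζω_n = 3.3, giving ζ = 3.3/(2√(1.4K_p)).
Setting ζ = 0.68: √(1.4K_p) = 3.3/(2·0.68) = 2.426, so K_p = 5.888/1.4 = 4.21.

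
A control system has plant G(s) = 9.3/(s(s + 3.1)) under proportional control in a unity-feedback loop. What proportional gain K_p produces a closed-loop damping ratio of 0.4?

Closed-loop characteristic equation: s² + 3.1s + K_p·9.3 = 0.
So ω_n = √(9.3K_p) and 2ζω_n = 3.1, giving ζ = 3.1/(2√(9.3K_p)).
Setting ζ = 0.4: √(9.3K_p) = 3.1/(2·0.4) = 3.875, so K_p = 15.02/9.3 = 1.61.

K_p = 1.61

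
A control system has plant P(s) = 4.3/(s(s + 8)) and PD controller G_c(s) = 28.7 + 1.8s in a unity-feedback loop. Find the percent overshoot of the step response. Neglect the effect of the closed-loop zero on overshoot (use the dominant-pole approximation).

Forward path: (28.7 + 1.8s)·4.3/(s(s+8)). The closed-loop characteristic equation is s² + (8 + 4.3·1.8)s + 4.3·28.7 = 0.
That is s² + 15.74s + 123.4 = 0, so ω_n = 11.11 rad/s and ζ = 15.74/(2·11.11) = 0.7084.
%OS = 100·exp(−πζ/√(1−ζ²)) = 4.27%.

4.27%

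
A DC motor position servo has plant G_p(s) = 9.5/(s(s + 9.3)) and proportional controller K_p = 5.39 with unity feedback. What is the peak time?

Closed-loop characteristic equation: s² + 9.3s + 51.2 = 0, so ω_n = 7.156 rad/s and ζ = 9.3/(2·7.156) = 0.6498.
Damped frequency ω_d = ω_n√(1−ζ²) = 5.439 rad/s, so peak time T_p = π/ω_d = 0.578 s.

T_p = 0.578 s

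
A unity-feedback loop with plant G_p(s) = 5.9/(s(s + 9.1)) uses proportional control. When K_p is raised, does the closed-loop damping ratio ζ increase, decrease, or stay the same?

decrease

ζ = 9.1/(2√(5.9K_p)); increasing K_p raises the denominator, so ζ falls.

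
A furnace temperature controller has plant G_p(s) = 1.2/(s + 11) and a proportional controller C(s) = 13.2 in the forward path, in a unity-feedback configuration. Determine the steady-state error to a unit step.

0.41

The loop is type 0. Static position error constant K_pos = C(0)·G_p(0) = 13.2·0.1091 = 1.44.
Steady-state error to a unit step: e_ss = 1/(1+K_pos) = 1/2.44 = 0.41.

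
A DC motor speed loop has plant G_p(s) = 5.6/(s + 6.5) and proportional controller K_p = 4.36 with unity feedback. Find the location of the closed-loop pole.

s = -30.92

Closed-loop transfer function: T(s) = K_p·G_p(s)/(1 + K_p·G_p(s)) = 24.42/(s + 6.5 + 24.42) = 24.42/(s + 30.92).
The closed-loop pole is at s = −30.92.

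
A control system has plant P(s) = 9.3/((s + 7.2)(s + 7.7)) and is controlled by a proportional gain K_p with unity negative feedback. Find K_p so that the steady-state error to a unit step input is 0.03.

The loop is type 0, so e_ss(step) = 1/(1 + K_pos) with K_pos = K_p·P(0).
P(0) = 0.1677. Require 1/(1 + K_p·0.1677) = 0.03, so 1 + 0.1677·K_p = 33.33.
K_p = (33.33 − 1)/0.1677 = 193.

K_p = 193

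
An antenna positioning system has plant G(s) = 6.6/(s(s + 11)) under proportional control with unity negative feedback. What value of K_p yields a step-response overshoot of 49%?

From %OS = 100·exp(−πζ/√(1−ζ²)) = 49%, ζ = −ln(0.49)/√(π²+ln²(0.49)) = 0.2214.
Characteristic equation s² + 11s + 6.6K_p = 0 gives ζ = 11/(2√(6.6K_p)).
Setting ζ = 0.2214: √(6.6K_p) = 11/(2·0.2214) = 24.84, so K_p = 617/6.6 = 93.5.

K_p = 93.5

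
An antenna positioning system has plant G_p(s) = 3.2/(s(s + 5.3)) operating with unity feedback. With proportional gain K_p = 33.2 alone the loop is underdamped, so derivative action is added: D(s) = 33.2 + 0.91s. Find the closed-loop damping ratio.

Forward path: (33.2 + 0.91s)·3.2/(s(s+5.3)). The closed-loop characteristic equation is s² + (5.3 + 3.2·0.91)s + 3.2·33.2 = 0.
That is s² + 8.212s + 106.2 = 0, so ω_n = 10.31 rad/s and ζ = 8.212/(2·10.31) = 0.3984.

ζ = 0.398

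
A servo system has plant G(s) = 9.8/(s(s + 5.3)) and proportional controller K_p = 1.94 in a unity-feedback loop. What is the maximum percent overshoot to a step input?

9.03%

Closed-loop characteristic equation: s² + 5.3s + 19.01 = 0, so ω_n = 4.36 rad/s and ζ = 5.3/(2·4.36) = 0.6078.
%OS = 100·exp(−πζ/√(1−ζ²)) = 100·exp(−π·0.6078/√0.6306) = 9.03%.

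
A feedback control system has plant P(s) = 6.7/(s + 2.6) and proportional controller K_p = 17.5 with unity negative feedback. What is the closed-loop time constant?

τ = 0.00834 s

Closed-loop transfer function: T(s) = K_p·P(s)/(1 + K_p·P(s)) = 117.2/(s + 2.6 + 117.2) = 117.2/(s + 119.8).
Time constant τ = 1/119.8 = 0.00834 s.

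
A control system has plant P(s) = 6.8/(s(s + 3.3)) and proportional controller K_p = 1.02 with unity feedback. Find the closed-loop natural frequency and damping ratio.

The closed-loop denominator is s(s+3.3) + 1.02·6.8 = s² + 3.3s + 6.936.
So ω_n² = 6.936 ⇒ ω_n = 2.634 rad/s, and ζ = 3.3/(2ω_n) = 0.627.

ω_n = 2.63 rad/s, ζ = 0.627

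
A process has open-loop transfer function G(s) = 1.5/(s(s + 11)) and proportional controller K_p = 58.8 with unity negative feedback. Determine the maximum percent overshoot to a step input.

The closed-loop denominator s² + 11s + 88.2 gives ω_n = √88.2 = 9.391 and ζ = 11/(2ω_n) = 0.5856.
%OS = 100·exp(−πζ/√(1−ζ²)) = 100·exp(−π·0.5856/√0.657) = 10.3%.

10.3%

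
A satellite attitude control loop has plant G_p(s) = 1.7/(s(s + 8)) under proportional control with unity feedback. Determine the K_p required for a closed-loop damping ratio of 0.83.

Closed-loop characteristic equation: s² + 8s + K_p·1.7 = 0.
So ω_n = √(1.7K_p) and 2ζω_n = 8, giving ζ = 8/(2√(1.7K_p)).
Setting ζ = 0.83: √(1.7K_p) = 8/(2·0.83) = 4.819, so K_p = 23.23/1.7 = 13.7.

K_p = 13.7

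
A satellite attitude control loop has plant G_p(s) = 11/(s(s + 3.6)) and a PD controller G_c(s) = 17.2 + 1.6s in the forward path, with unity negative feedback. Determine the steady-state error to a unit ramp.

0.019

The loop has one pole at the origin (type 1). Velocity error constant K_v = lim_{s→0} s·G_c(s)G_p(s) = 17.2·11/3.6 = 52.56.
Steady-state error to a unit ramp: e_ss = 1/K_v = 0.019.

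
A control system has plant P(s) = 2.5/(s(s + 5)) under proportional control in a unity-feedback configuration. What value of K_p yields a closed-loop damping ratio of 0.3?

Closed-loop characteristic equation: s² + 5s + K_p·2.5 = 0.
So ω_n = √(2.5K_p) and 2ζω_n = 5, giving ζ = 5/(2√(2.5K_p)).
Setting ζ = 0.3: √(2.5K_p) = 5/(2·0.3) = 8.333, so K_p = 69.44/2.5 = 27.8.

K_p = 27.8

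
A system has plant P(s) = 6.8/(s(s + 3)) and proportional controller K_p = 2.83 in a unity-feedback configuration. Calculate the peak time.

The closed-loop denominator s² + 3s + 19.24 gives ω_n = √19.24 = 4.387 and ζ = 3/(2ω_n) = 0.3419.
Damped frequency ω_d = ω_n√(1−ζ²) = 4.122 rad/s, so peak time T_p = π/ω_d = 0.762 s.

T_p = 0.762 s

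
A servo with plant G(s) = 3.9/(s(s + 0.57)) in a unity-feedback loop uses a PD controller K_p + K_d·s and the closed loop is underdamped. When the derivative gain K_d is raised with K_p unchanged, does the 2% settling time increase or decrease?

decrease

Characteristic equation s² + (0.57 + 3.9K_d)s + 3.9K_p = 0: raising K_d increases ζω_n = (0.57+3.9K_d)/2 while the loop stays underdamped, so T_s ≈ 4/(ζω_n) decreases.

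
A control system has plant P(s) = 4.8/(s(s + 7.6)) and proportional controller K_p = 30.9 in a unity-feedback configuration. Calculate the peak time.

T_p = 0.272 s

From 1 + K_pP(s) = 0: s² + 7.6s + 148.3 = 0 ⇒ ω_n = 12.18, ζ = 0.312.
Damped frequency ω_d = ω_n√(1−ζ²) = 11.57 rad/s, so peak time T_p = π/ω_d = 0.272 s.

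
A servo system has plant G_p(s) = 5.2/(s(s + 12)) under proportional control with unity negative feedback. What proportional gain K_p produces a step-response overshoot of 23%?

K_p = 38.6

From %OS = 100·exp(−πζ/√(1−ζ²)) = 23%, ζ = −ln(0.23)/√(π²+ln²(0.23)) = 0.4237.
Characteristic equation s² + 12s + 5.2K_p = 0 gives ζ = 12/(2√(5.2K_p)).
Setting ζ = 0.4237: √(5.2K_p) = 12/(2·0.4237) = 14.16, so K_p = 200.5/5.2 = 38.6.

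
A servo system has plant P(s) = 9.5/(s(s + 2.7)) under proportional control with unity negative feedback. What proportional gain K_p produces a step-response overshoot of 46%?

K_p = 3.33

From %OS = 100·exp(−πζ/√(1−ζ²)) = 46%, ζ = −ln(0.46)/√(π²+ln²(0.46)) = 0.24.
Characteristic equation s² + 2.7s + 9.5K_p = 0 gives ζ = 2.7/(2√(9.5K_p)).
Setting ζ = 0.24: √(9.5K_p) = 2.7/(2·0.24) = 5.626, so K_p = 31.65/9.5 = 3.33.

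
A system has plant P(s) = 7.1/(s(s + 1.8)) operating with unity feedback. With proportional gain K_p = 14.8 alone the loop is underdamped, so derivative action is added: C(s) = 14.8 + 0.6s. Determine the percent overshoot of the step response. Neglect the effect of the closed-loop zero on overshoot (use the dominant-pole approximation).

37.8%

Forward path: (14.8 + 0.6s)·7.1/(s(s+1.8)). The closed-loop characteristic equation is s² + (1.8 + 7.1·0.6)s + 7.1·14.8 = 0.
That is s² + 6.06s + 105.1 = 0, so ω_n = 10.25 rad/s and ζ = 6.06/(2·10.25) = 0.2956.
%OS = 100·exp(−πζ/√(1−ζ²)) = 37.8%.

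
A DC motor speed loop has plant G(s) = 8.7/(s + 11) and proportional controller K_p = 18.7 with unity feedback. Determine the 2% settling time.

T_s ≈ 0.023 s

Closed-loop transfer function: T(s) = K_p·G(s)/(1 + K_p·G(s)) = 162.7/(s + 11 + 162.7) = 162.7/(s + 173.7).
Time constant τ = 1/173.7 = 0.005757 s, so the 2% settling time is about 4τ = 0.023 s.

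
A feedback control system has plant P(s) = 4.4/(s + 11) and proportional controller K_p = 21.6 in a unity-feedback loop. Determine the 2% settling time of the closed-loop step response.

T_s ≈ 0.0377 s

Closed-loop transfer function: T(s) = K_p·P(s)/(1 + K_p·P(s)) = 95.04/(s + 11 + 95.04) = 95.04/(s + 106).
Time constant τ = 1/106 = 0.00943 s, so the 2% settling time is about 4τ = 0.0377 s.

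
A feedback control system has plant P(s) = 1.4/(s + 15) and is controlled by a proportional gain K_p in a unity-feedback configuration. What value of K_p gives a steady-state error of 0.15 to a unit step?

K_p = 60.7

For a type-0 loop with proportional control, e_ss = 1/(1 + K_p·P(0)).
P(0) = 0.09333. Require 1/(1 + K_p·0.09333) = 0.15, so 1 + 0.09333·K_p = 6.667.
K_p = (6.667 − 1)/0.09333 = 60.7.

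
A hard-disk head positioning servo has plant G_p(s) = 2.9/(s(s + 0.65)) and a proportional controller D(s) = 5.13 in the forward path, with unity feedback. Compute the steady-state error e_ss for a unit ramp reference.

0.0437

The loop has one pole at the origin (type 1). Velocity error constant K_v = lim_{s→0} s·D(s)G_p(s) = 5.13·2.9/0.65 = 22.89.
Steady-state error to a unit ramp: e_ss = 1/K_v = 0.0437.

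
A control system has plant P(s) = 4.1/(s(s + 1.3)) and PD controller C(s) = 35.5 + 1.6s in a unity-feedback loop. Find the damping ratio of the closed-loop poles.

Forward path: (35.5 + 1.6s)·4.1/(s(s+1.3)). The closed-loop characteristic equation is s² + (1.3 + 4.1·1.6)s + 4.1·35.5 = 0.
That is s² + 7.86s + 145.5 = 0, so ω_n = 12.06 rad/s and ζ = 7.86/(2·12.06) = 0.3258.

ζ = 0.326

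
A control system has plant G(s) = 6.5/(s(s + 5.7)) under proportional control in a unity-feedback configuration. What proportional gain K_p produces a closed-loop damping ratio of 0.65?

Closed-loop characteristic equation: s² + 5.7s + K_p·6.5 = 0.
So ω_n = √(6.5K_p) and 2ζω_n = 5.7, giving ζ = 5.7/(2√(6.5K_p)).
Setting ζ = 0.65: √(6.5K_p) = 5.7/(2·0.65) = 4.385, so K_p = 19.22/6.5 = 2.96.

K_p = 2.96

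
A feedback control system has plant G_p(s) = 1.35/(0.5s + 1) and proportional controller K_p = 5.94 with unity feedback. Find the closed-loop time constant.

τ = 0.0554 s

Closed loop: T(s) = K_p·G_p/(1+K_p·G_p) = 8.019/(0.5s + 1 + 8.019), with pole at s = −(1 + 8.019)/0.5 = −18.04.
Closed-loop time constant τ = 1/18.04 = 0.0554 s.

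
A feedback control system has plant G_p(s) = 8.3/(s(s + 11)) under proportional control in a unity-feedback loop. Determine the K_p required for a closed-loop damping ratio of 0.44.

Closed-loop characteristic equation: s² + 11s + K_p·8.3 = 0.
So ω_n = √(8.3K_p) and 2ζω_n = 11, giving ζ = 11/(2√(8.3K_p)).
Setting ζ = 0.44: √(8.3K_p) = 11/(2·0.44) = 12.5, so K_p = 156.2/8.3 = 18.8.

K_p = 18.8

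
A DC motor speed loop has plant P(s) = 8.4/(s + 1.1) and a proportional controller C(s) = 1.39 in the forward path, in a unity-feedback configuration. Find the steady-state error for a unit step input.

0.0861

The loop is type 0. Static position error constant K_pos = C(0)·P(0) = 1.39·7.636 = 10.61.
Steady-state error to a unit step: e_ss = 1/(1+K_pos) = 1/11.61 = 0.0861.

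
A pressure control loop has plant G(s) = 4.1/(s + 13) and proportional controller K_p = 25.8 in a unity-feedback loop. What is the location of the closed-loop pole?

s = -118.8

Closed-loop transfer function: T(s) = K_p·G(s)/(1 + K_p·G(s)) = 105.8/(s + 13 + 105.8) = 105.8/(s + 118.8).
The closed-loop pole is at s = −118.8.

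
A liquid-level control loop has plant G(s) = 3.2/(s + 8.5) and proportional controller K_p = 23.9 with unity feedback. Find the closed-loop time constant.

τ = 0.0118 s

Closed-loop transfer function: T(s) = K_p·G(s)/(1 + K_p·G(s)) = 76.48/(s + 8.5 + 76.48) = 76.48/(s + 84.98).
Time constant τ = 1/84.98 = 0.0118 s.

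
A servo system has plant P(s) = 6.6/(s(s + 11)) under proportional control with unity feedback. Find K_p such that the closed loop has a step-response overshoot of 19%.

K_p = 21

From %OS = 100·exp(−πζ/√(1−ζ²)) = 19%, ζ = −ln(0.19)/√(π²+ln²(0.19)) = 0.4673.
Characteristic equation s² + 11s + 6.6K_p = 0 gives ζ = 11/(2√(6.6K_p)).
Setting ζ = 0.4673: √(6.6K_p) = 11/(2·0.4673) = 11.77, so K_p = 138.5/6.6 = 21.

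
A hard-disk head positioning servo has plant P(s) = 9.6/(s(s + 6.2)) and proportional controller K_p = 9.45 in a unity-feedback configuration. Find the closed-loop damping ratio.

ζ = 0.325

The closed-loop denominator is s(s+6.2) + 9.45·9.6 = s² + 6.2s + 90.72.
Matching s² + 2ζω_n s + ω_n²: ω_n = √90.72 = 9.525 rad/s and 2ζω_n = 6.2, so ζ = 6.2/(2·9.525) = 0.325.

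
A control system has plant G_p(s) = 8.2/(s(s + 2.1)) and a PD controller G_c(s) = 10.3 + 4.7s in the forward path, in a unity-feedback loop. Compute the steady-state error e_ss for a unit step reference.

The open loop G_c(s)G_p(s) has a pole at the origin (type 1), so the static position error constant is infinite and e_ss = 1/(1+∞) = 0.

0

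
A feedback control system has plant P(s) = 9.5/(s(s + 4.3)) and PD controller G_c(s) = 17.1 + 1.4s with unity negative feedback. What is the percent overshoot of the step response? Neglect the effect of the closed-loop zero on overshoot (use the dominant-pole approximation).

4.99%

Forward path: (17.1 + 1.4s)·9.5/(s(s+4.3)). The closed-loop characteristic equation is s² + (4.3 + 9.5·1.4)s + 9.5·17.1 = 0.
That is s² + 17.6s + 162.5 = 0, so ω_n = 12.75 rad/s and ζ = 17.6/(2·12.75) = 0.6904.
%OS = 100·exp(−πζ/√(1−ζ²)) = 4.99%.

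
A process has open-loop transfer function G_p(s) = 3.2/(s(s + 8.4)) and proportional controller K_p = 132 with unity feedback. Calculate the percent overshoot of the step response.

51.9%

Closed-loop characteristic equation: s² + 8.4s + 422.4 = 0, so ω_n = 20.55 rad/s and ζ = 8.4/(2·20.55) = 0.2044.
%OS = 100·exp(−πζ/√(1−ζ²)) = 100·exp(−π·0.2044/√0.9582) = 51.9%.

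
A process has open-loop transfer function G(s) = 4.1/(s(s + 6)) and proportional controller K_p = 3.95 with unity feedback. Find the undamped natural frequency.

ω_n = 4.02 rad/s

The closed-loop denominator is s(s+6) + 3.95·4.1 = s² + 6s + 16.2.
So ω_n² = 16.2 ⇒ ω_n = 4.024 rad/s, and ζ = 6/(2ω_n) = 0.745.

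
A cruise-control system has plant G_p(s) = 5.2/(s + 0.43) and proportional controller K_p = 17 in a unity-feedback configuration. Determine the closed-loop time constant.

τ = 0.0113 s

Closed-loop transfer function: T(s) = K_p·G_p(s)/(1 + K_p·G_p(s)) = 88.4/(s + 0.43 + 88.4) = 88.4/(s + 88.83).
Time constant τ = 1/88.83 = 0.0113 s.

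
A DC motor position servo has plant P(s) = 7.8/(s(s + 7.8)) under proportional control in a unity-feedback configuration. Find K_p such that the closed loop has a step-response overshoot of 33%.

K_p = 17.6

From %OS = 100·exp(−πζ/√(1−ζ²)) = 33%, ζ = −ln(0.33)/√(π²+ln²(0.33)) = 0.3328.
Characteristic equation s² + 7.8s + 7.8K_p = 0 gives ζ = 7.8/(2√(7.8K_p)).
Setting ζ = 0.3328: √(7.8K_p) = 7.8/(2·0.3328) = 11.72, so K_p = 137.3/7.8 = 17.6.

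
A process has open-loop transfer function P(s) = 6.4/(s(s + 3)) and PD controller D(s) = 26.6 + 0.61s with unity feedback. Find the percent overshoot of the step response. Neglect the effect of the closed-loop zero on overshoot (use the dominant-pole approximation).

42.2%

Forward path: (26.6 + 0.61s)·6.4/(s(s+3)). The closed-loop characteristic equation is s² + (3 + 6.4·0.61)s + 6.4·26.6 = 0.
That is s² + 6.904s + 170.2 = 0, so ω_n = 13.05 rad/s and ζ = 6.904/(2·13.05) = 0.2646.
%OS = 100·exp(−πζ/√(1−ζ²)) = 42.2%.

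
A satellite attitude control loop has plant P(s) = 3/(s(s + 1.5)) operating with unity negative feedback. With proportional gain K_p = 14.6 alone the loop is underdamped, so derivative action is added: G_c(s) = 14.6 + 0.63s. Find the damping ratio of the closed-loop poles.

ζ = 0.256

Forward path: (14.6 + 0.63s)·3/(s(s+1.5)). The closed-loop characteristic equation is s² + (1.5 + 3·0.63)s + 3·14.6 = 0.
That is s² + 3.39s + 43.8 = 0, so ω_n = 6.618 rad/s and ζ = 3.39/(2·6.618) = 0.2561.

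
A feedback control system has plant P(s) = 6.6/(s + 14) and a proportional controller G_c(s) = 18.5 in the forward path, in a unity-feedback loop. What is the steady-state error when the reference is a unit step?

0.103

The loop is type 0. Static position error constant K_pos = G_c(0)·P(0) = 18.5·0.4714 = 8.721.
Steady-state error to a unit step: e_ss = 1/(1+K_pos) = 1/9.721 = 0.103.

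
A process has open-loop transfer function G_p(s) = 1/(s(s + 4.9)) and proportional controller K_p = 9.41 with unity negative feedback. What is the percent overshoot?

From 1 + K_pG_p(s) = 0: s² + 4.9s + 9.41 = 0 ⇒ ω_n = 3.068, ζ = 0.7987.
%OS = 100·exp(−πζ/√(1−ζ²)) = 100·exp(−π·0.7987/√0.3621) = 1.55%.

1.55%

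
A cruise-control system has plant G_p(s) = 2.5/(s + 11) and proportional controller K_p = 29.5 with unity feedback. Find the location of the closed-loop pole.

s = -84.75

Closed-loop transfer function: T(s) = K_p·G_p(s)/(1 + K_p·G_p(s)) = 73.75/(s + 11 + 73.75) = 73.75/(s + 84.75).
The closed-loop pole is at s = −84.75.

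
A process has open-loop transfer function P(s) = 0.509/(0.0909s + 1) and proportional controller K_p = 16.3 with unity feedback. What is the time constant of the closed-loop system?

Closed loop: T(s) = K_p·P/(1+K_p·P) = 8.297/(0.0909s + 1 + 8.297), with pole at s = −(1 + 8.297)/0.0909 = −102.3.
Closed-loop time constant τ = 1/102.3 = 0.00978 s.

τ = 0.00978 s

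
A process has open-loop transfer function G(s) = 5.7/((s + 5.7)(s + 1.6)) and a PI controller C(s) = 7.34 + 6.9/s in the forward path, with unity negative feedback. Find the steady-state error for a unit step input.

0

The open loop C(s)G(s) has a pole at the origin (type 1), so the static position error constant is infinite and e_ss = 1/(1+∞) = 0.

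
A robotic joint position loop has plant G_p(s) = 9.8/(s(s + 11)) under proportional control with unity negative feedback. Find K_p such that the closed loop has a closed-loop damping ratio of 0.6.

K_p = 8.57

Closed-loop characteristic equation: s² + 11s + K_p·9.8 = 0.
So ω_n = √(9.8K_p) and 2ζω_n = 11, giving ζ = 11/(2√(9.8K_p)).
Setting ζ = 0.6: √(9.8K_p) = 11/(2·0.6) = 9.167, so K_p = 84.03/9.8 = 8.57.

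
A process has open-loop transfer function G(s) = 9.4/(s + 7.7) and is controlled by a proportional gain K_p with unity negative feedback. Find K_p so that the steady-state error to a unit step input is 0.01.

Steady-state error for a unit step on this type-0 loop is 1/(1 + K_p·G(0)).
G(0) = 1.221. Require 1/(1 + K_p·1.221) = 0.01, so 1 + 1.221·K_p = 100.
K_p = (100 − 1)/1.221 = 81.1.

K_p = 81.1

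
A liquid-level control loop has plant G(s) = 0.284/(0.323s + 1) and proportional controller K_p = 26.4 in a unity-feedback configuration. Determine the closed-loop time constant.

τ = 0.038 s

Closed loop: T(s) = K_p·G/(1+K_p·G) = 7.498/(0.323s + 1 + 7.498), with pole at s = −(1 + 7.498)/0.323 = −26.31.
Closed-loop time constant τ = 1/26.31 = 0.038 s.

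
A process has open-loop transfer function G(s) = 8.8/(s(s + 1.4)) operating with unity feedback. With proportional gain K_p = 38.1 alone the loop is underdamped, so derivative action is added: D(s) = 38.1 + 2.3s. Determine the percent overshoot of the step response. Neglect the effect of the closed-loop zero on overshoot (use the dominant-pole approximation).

Forward path: (38.1 + 2.3s)·8.8/(s(s+1.4)). The closed-loop characteristic equation is s² + (1.4 + 8.8·2.3)s + 8.8·38.1 = 0.
That is s² + 21.64s + 335.3 = 0, so ω_n = 18.31 rad/s and ζ = 21.64/(2·18.31) = 0.5909.
%OS = 100·exp(−πζ/√(1−ζ²)) = 10%.

10%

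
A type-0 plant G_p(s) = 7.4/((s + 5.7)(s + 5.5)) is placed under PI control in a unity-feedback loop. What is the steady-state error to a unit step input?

The PI controller's integrator makes the forward path type 1, so e_ss to a step is zero.

0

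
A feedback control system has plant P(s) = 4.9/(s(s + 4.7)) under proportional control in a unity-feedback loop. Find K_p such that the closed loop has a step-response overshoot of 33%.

K_p = 10.2

From %OS = 100·exp(−πζ/√(1−ζ²)) = 33%, ζ = −ln(0.33)/√(π²+ln²(0.33)) = 0.3328.
Characteristic equation s² + 4.7s + 4.9K_p = 0 gives ζ = 4.7/(2√(4.9K_p)).
Setting ζ = 0.3328: √(4.9K_p) = 4.7/(2·0.3328) = 7.062, so K_p = 49.87/4.9 = 10.2.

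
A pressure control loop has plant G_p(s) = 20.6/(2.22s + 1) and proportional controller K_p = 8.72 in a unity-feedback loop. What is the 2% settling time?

Closed loop: T(s) = K_p·G_p/(1+K_p·G_p) = 179.6/(2.22s + 1 + 179.6), with pole at s = −(1 + 179.6)/2.22 = −81.37.
τ = 1/81.37 = 0.01229 s, so 2% settling time ≈ 4τ = 0.0492 s.

T_s ≈ 0.0492 s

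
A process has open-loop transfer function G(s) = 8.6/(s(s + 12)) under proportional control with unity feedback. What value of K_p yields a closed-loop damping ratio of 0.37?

Closed-loop characteristic equation: s² + 12s + K_p·8.6 = 0.
So ω_n = √(8.6K_p) and 2ζω_n = 12, giving ζ = 12/(2√(8.6K_p)).
Setting ζ = 0.37: √(8.6K_p) = 12/(2·0.37) = 16.22, so K_p = 263/8.6 = 30.6.

K_p = 30.6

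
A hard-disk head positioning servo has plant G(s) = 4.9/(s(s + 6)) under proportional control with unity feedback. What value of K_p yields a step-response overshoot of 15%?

From %OS = 100·exp(−πζ/√(1−ζ²)) = 15%, ζ = −ln(0.15)/√(π²+ln²(0.15)) = 0.5169.
Characteristic equation s² + 6s + 4.9K_p = 0 gives ζ = 6/(2√(4.9K_p)).
Setting ζ = 0.5169: √(4.9K_p) = 6/(2·0.5169) = 5.803, so K_p = 33.68/4.9 = 6.87.

K_p = 6.87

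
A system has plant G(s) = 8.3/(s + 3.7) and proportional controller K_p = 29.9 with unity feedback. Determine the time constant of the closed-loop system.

Closed-loop transfer function: T(s) = K_p·G(s)/(1 + K_p·G(s)) = 248.2/(s + 3.7 + 248.2) = 248.2/(s + 251.9).
Time constant τ = 1/251.9 = 0.00397 s.

τ = 0.00397 s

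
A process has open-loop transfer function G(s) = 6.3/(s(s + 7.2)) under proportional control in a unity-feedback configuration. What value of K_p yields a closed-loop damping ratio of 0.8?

K_p = 3.21

Closed-loop characteristic equation: s² + 7.2s + K_p·6.3 = 0.
So ω_n = √(6.3K_p) and 2ζω_n = 7.2, giving ζ = 7.2/(2√(6.3K_p)).
Setting ζ = 0.8: √(6.3K_p) = 7.2/(2·0.8) = 4.5, so K_p = 20.25/6.3 = 3.21.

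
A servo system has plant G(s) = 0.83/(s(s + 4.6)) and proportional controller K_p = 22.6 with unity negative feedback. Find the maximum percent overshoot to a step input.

14%

Closed-loop characteristic equation: s² + 4.6s + 18.76 = 0, so ω_n = 4.331 rad/s and ζ = 4.6/(2·4.331) = 0.531.
%OS = 100·exp(−πζ/√(1−ζ²)) = 100·exp(−π·0.531/√0.718) = 14%.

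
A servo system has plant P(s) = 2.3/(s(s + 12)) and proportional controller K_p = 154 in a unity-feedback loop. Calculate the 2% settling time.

T_s ≈ 0.667 s

From 1 + K_pP(s) = 0: s² + 12s + 354.2 = 0 ⇒ ω_n = 18.82, ζ = 0.3188.
2% settling time T_s ≈ 4/(ζω_n) = 4/6 = 0.667 s.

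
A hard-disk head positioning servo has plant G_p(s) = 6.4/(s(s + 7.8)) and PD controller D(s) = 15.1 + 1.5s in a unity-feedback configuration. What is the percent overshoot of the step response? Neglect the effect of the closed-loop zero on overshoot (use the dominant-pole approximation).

Forward path: (15.1 + 1.5s)·6.4/(s(s+7.8)). The closed-loop characteristic equation is s² + (7.8 + 6.4·1.5)s + 6.4·15.1 = 0.
That is s² + 17.4s + 96.64 = 0, so ω_n = 9.831 rad/s and ζ = 17.4/(2·9.831) = 0.885.
%OS = 100·exp(−πζ/√(1−ζ²)) = 0.255%.

0.255%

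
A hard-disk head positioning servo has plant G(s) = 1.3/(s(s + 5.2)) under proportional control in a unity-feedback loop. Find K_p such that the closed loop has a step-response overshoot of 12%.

K_p = 16.6

From %OS = 100·exp(−πζ/√(1−ζ²)) = 12%, ζ = −ln(0.12)/√(π²+ln²(0.12)) = 0.5594.
Characteristic equation s² + 5.2s + 1.3K_p = 0 gives ζ = 5.2/(2√(1.3K_p)).
Setting ζ = 0.5594: √(1.3K_p) = 5.2/(2·0.5594) = 4.648, so K_p = 21.6/1.3 = 16.6.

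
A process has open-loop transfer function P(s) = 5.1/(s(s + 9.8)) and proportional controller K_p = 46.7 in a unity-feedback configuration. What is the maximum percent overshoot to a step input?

34.9%

Closed-loop characteristic equation: s² + 9.8s + 238.2 = 0, so ω_n = 15.43 rad/s and ζ = 9.8/(2·15.43) = 0.3175.
%OS = 100·exp(−πζ/√(1−ζ²)) = 100·exp(−π·0.3175/√0.8992) = 34.9%.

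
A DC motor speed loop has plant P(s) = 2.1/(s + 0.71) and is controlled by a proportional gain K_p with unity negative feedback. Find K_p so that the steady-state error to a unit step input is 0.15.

K_p = 1.92

Steady-state error for a unit step on this type-0 loop is 1/(1 + K_p·P(0)).
P(0) = 2.958. Require 1/(1 + K_p·2.958) = 0.15, so 1 + 2.958·K_p = 6.667.
K_p = (6.667 − 1)/2.958 = 1.92.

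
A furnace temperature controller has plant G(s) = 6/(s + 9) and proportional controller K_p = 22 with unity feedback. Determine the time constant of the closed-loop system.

Closed-loop transfer function: T(s) = K_p·G(s)/(1 + K_p·G(s)) = 132/(s + 9 + 132) = 132/(s + 141).
Time constant τ = 1/141 = 0.00709 s.

τ = 0.00709 s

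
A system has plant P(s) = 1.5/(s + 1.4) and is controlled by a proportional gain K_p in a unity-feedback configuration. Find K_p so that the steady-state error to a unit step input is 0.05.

Steady-state error for a unit step on this type-0 loop is 1/(1 + K_p·P(0)).
P(0) = 1.071. Require 1/(1 + K_p·1.071) = 0.05, so 1 + 1.071·K_p = 20.
K_p = (20 − 1)/1.071 = 17.7.

K_p = 17.7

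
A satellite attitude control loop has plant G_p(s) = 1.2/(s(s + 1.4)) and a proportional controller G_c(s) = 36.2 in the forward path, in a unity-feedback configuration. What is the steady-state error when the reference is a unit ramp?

The loop has one pole at the origin (type 1). Velocity error constant K_v = lim_{s→0} s·G_c(s)G_p(s) = 36.2·1.2/1.4 = 31.03.
Steady-state error to a unit ramp: e_ss = 1/K_v = 0.0322.

0.0322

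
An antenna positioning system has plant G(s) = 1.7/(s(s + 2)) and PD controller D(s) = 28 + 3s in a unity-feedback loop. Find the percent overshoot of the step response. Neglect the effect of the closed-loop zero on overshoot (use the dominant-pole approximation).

15.2%

Forward path: (28 + 3s)·1.7/(s(s+2)). The closed-loop characteristic equation is s² + (2 + 1.7·3)s + 1.7·28 = 0.
That is s² + 7.1s + 47.6 = 0, so ω_n = 6.899 rad/s and ζ = 7.1/(2·6.899) = 0.5145.
%OS = 100·exp(−πζ/√(1−ζ²)) = 15.2%.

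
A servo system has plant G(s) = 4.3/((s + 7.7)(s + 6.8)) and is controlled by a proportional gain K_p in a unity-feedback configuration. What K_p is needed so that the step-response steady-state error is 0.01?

K_p = 1210

Steady-state error for a unit step on this type-0 loop is 1/(1 + K_p·G(0)).
G(0) = 0.08212. Require 1/(1 + K_p·0.08212) = 0.01, so 1 + 0.08212·K_p = 100.
K_p = (100 − 1)/0.08212 = 1210.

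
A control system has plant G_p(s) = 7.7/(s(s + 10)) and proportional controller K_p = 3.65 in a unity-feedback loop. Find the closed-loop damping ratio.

1 + K_p·G_p(s) = 0 gives s² + 10s + 28.11 = 0.
Matching s² + 2ζω_n s + ω_n²: ω_n = √28.11 = 5.301 rad/s and 2ζω_n = 10, so ζ = 10/(2·5.301) = 0.943.

ζ = 0.943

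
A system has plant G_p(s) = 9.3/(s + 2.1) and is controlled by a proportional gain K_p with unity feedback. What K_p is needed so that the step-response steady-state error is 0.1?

K_p = 2.03

Steady-state error for a unit step on this type-0 loop is 1/(1 + K_p·G_p(0)).
G_p(0) = 4.429. Require 1/(1 + K_p·4.429) = 0.1, so 1 + 4.429·K_p = 10.
K_p = (10 − 1)/4.429 = 2.03.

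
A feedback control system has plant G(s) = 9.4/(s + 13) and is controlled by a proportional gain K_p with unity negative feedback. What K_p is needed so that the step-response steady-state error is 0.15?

For a type-0 loop with proportional control, e_ss = 1/(1 + K_p·G(0)).
G(0) = 0.7231. Require 1/(1 + K_p·0.7231) = 0.15, so 1 + 0.7231·K_p = 6.667.
K_p = (6.667 − 1)/0.7231 = 7.84.

K_p = 7.84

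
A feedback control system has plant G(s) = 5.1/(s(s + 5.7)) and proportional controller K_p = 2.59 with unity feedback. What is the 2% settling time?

T_s ≈ 1.4 s

Closed-loop characteristic equation: s² + 5.7s + 13.21 = 0, so ω_n = 3.634 rad/s and ζ = 5.7/(2·3.634) = 0.7842.
2% settling time T_s ≈ 4/(ζω_n) = 4/2.85 = 1.4 s.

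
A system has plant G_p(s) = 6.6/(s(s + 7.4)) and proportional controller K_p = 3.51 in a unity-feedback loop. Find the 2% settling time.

T_s ≈ 1.08 s

From 1 + K_pG_p(s) = 0: s² + 7.4s + 23.17 = 0 ⇒ ω_n = 4.813, ζ = 0.7687.
2% settling time T_s ≈ 4/(ζω_n) = 4/3.7 = 1.08 s.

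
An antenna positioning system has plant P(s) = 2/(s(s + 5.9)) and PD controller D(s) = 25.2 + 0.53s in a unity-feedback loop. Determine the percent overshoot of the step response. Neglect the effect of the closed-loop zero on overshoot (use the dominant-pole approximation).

Forward path: (25.2 + 0.53s)·2/(s(s+5.9)). The closed-loop characteristic equation is s² + (5.9 + 2·0.53)s + 2·25.2 = 0.
That is s² + 6.96s + 50.4 = 0, so ω_n = 7.099 rad/s and ζ = 6.96/(2·7.099) = 0.4902.
%OS = 100·exp(−πζ/√(1−ζ²)) = 17.1%.

17.1%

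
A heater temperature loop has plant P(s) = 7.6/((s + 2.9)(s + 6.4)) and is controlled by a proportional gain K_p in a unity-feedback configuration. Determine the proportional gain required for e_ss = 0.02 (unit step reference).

For a type-0 loop with proportional control, e_ss = 1/(1 + K_p·P(0)).
P(0) = 0.4095. Require 1/(1 + K_p·0.4095) = 0.02, so 1 + 0.4095·K_p = 50.
K_p = (50 − 1)/0.4095 = 120.

K_p = 120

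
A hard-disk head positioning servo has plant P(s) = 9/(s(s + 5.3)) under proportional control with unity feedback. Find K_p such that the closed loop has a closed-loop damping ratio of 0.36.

K_p = 6.02

Closed-loop characteristic equation: s² + 5.3s + K_p·9 = 0.
So ω_n = √(9K_p) and 2ζω_n = 5.3, giving ζ = 5.3/(2√(9K_p)).
Setting ζ = 0.36: √(9K_p) = 5.3/(2·0.36) = 7.361, so K_p = 54.19/9 = 6.02.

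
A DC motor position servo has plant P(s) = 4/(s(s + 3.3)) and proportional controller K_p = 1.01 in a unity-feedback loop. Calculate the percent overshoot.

The closed-loop denominator s² + 3.3s + 4.04 gives ω_n = √4.04 = 2.01 and ζ = 3.3/(2ω_n) = 0.8209.
%OS = 100·exp(−πζ/√(1−ζ²)) = 100·exp(−π·0.8209/√0.3261) = 1.09%.

1.09%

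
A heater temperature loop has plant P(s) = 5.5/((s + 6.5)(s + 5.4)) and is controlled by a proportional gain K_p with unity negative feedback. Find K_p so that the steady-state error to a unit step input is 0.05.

The loop is type 0, so e_ss(step) = 1/(1 + K_pos) with K_pos = K_p·P(0).
P(0) = 0.1567. Require 1/(1 + K_p·0.1567) = 0.05, so 1 + 0.1567·K_p = 20.
K_p = (20 − 1)/0.1567 = 121.

K_p = 121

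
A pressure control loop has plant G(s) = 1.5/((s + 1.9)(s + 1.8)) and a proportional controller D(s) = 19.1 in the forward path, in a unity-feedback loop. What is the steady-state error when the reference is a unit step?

The loop is type 0. Static position error constant K_pos = D(0)·G(0) = 19.1·0.4386 = 8.377.
Steady-state error to a unit step: e_ss = 1/(1+K_pos) = 1/9.377 = 0.107.

0.107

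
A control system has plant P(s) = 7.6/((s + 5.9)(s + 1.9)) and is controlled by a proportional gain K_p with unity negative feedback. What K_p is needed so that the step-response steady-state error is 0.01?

For a type-0 loop with proportional control, e_ss = 1/(1 + K_p·P(0)).
P(0) = 0.678. Require 1/(1 + K_p·0.678) = 0.01, so 1 + 0.678·K_p = 100.
K_p = (100 − 1)/0.678 = 146.

K_p = 146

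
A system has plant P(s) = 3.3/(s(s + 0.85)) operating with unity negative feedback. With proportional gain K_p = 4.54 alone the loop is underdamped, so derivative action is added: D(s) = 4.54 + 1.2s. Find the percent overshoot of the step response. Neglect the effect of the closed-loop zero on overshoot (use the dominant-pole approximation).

8.28%

Forward path: (4.54 + 1.2s)·3.3/(s(s+0.85)). The closed-loop characteristic equation is s² + (0.85 + 3.3·1.2)s + 3.3·4.54 = 0.
That is s² + 4.81s + 14.98 = 0, so ω_n = 3.871 rad/s and ζ = 4.81/(2·3.871) = 0.6213.
%OS = 100·exp(−πζ/√(1−ζ²)) = 8.28%.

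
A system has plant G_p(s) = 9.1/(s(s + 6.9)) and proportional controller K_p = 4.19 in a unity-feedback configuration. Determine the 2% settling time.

T_s ≈ 1.16 s

The closed-loop denominator s² + 6.9s + 38.13 gives ω_n = √38.13 = 6.175 and ζ = 6.9/(2ω_n) = 0.5587.
2% settling time T_s ≈ 4/(ζω_n) = 4/3.45 = 1.16 s.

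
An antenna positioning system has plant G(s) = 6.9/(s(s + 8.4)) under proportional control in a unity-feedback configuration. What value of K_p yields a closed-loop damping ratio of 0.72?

K_p = 4.93

Closed-loop characteristic equation: s² + 8.4s + K_p·6.9 = 0.
So ω_n = √(6.9K_p) and 2ζω_n = 8.4, giving ζ = 8.4/(2√(6.9K_p)).
Setting ζ = 0.72: √(6.9K_p) = 8.4/(2·0.72) = 5.833, so K_p = 34.03/6.9 = 4.93.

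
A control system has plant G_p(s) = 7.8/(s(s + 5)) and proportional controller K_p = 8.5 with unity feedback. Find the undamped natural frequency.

With unity feedback the closed-loop characteristic equation is s² + 5s + 8.5·7.8 = s² + 5s + 66.3 = 0.
Matching s² + 2ζω_n s + ω_n²: ω_n = √66.3 = 8.142 rad/s and 2ζω_n = 5, so ζ = 5/(2·8.142) = 0.307.

ω_n = 8.14 rad/s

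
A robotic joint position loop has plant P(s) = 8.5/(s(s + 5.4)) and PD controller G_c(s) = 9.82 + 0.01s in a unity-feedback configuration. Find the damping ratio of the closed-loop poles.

ζ = 0.3

Forward path: (9.82 + 0.01s)·8.5/(s(s+5.4)). The closed-loop characteristic equation is s² + (5.4 + 8.5·0.01)s + 8.5·9.82 = 0.
That is s² + 5.485s + 83.47 = 0, so ω_n = 9.136 rad/s and ζ = 5.485/(2·9.136) = 0.3002.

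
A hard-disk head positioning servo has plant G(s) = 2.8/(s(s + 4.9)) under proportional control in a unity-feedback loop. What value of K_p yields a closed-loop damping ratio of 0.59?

K_p = 6.16

Closed-loop characteristic equation: s² + 4.9s + K_p·2.8 = 0.
So ω_n = √(2.8K_p) and 2ζω_n = 4.9, giving ζ = 4.9/(2√(2.8K_p)).
Setting ζ = 0.59: √(2.8K_p) = 4.9/(2·0.59) = 4.153, so K_p = 17.24/2.8 = 6.16.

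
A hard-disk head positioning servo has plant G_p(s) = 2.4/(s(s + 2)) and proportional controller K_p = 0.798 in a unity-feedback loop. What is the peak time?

The closed-loop denominator s² + 2s + 1.915 gives ω_n = √1.915 = 1.384 and ζ = 2/(2ω_n) = 0.7226.
Damped frequency ω_d = ω_n√(1−ζ²) = 0.9567 rad/s, so peak time T_p = π/ω_d = 3.28 s.

T_p = 3.28 s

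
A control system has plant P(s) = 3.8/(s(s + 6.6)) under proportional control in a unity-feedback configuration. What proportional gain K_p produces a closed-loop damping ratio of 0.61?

K_p = 7.7

Closed-loop characteristic equation: s² + 6.6s + K_p·3.8 = 0.
So ω_n = √(3.8K_p) and 2ζω_n = 6.6, giving ζ = 6.6/(2√(3.8K_p)).
Setting ζ = 0.61: √(3.8K_p) = 6.6/(2·0.61) = 5.41, so K_p = 29.27/3.8 = 7.7.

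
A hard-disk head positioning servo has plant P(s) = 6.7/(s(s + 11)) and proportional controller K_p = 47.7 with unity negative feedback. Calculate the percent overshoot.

From 1 + K_pP(s) = 0: s² + 11s + 319.6 = 0 ⇒ ω_n = 17.88, ζ = 0.3077.
%OS = 100·exp(−πζ/√(1−ζ²)) = 100·exp(−π·0.3077/√0.9053) = 36.2%.

36.2%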